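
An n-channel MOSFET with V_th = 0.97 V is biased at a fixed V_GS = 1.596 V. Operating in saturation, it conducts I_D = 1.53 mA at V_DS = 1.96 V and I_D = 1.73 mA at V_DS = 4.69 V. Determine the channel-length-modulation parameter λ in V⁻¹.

λ = 0.0528 V⁻¹

With V_GS fixed, I_D ∝ (1 + λ V_DS) in saturation, so I_D2/I_D1 = (1 + λ V_DS2)/(1 + λ V_DS1).
1.73/1.53 = 1.131 = (1 + 4.69 λ)/(1 + 1.96 λ).
Solving: λ (I_D1 V_DS2 − I_D2 V_DS1) = I_D2 − I_D1, so λ = (1.73 − 1.53) / (1.53 × 4.69 − 1.73 × 1.96) = 0.2 / 3.78 = 0.0528 V⁻¹.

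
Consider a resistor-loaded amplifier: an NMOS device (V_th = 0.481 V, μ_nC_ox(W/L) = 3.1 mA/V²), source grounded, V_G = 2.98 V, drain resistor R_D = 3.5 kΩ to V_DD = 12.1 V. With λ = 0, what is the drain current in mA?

I_D = 3.32 mA

V_GS = V_G = 2.98 V, so V_ov = 2.98 − 0.481 = 2.5 V.
Assume saturation: I_D = ½ k_n V_ov² = 0.5 × 3.1 × 2.5² = 9.68 mA, giving V_DS = V_DD − I_D R_D = 12.1 − 9.68 × 3.5 = -21.8 V.
But -21.8 V < V_ov = 2.5 V, so the device is actually in triode.
In triode I_D = k_n[V_ov V_DS − ½ V_DS²] and I_D = (V_DD − V_DS)/R_D. Equating: 5.42 V_DS² − 28.11 V_DS + 12.1 = 0, giving V_DS = 0.474 V (the root below V_ov).
I_D = (12.1 − 0.474) / 3.5 = 3.32 mA.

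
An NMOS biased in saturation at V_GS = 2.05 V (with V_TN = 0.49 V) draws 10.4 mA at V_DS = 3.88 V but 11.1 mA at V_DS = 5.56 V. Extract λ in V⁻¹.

With V_GS fixed, I_D ∝ (1 + λ V_DS) in saturation, so I_D2/I_D1 = (1 + λ V_DS2)/(1 + λ V_DS1).
11.1/10.4 = 1.067 = (1 + 5.56 λ)/(1 + 3.88 λ).
Solving: λ (I_D1 V_DS2 − I_D2 V_DS1) = I_D2 − I_D1, so λ = (11.1 − 10.4) / (10.4 × 5.56 − 11.1 × 3.88) = 0.7 / 14.8 = 0.0474 V⁻¹.

λ = 0.0474 V⁻¹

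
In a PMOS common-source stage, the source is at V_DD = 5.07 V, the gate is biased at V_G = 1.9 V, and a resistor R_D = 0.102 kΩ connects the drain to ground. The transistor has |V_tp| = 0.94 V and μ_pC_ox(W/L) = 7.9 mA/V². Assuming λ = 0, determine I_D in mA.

V_SG = V_DD − V_G = 5.07 − 1.9 = 3.17 V, so V_ov = 3.17 − 0.94 = 2.23 V.
Assume saturation: I_D = ½ k_p V_ov² = 0.5 × 7.9 × 2.23² = 19.6 mA, giving V_SD = V_DD − I_D R_D = 5.07 − 19.6 × 0.102 = 3.07 V.
V_SD = 3.07 V ≥ V_ov = 2.23 V, confirming saturation.

I_D = 19.6 mA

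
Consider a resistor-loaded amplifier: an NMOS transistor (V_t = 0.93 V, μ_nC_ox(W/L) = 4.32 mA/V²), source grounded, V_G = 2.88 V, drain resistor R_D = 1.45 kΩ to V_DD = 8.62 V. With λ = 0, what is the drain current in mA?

V_GS = V_G = 2.88 V, so V_ov = 2.88 − 0.93 = 1.95 V.
Assume saturation: I_D = ½ k_n V_ov² = 0.5 × 4.32 × 1.95² = 8.21 mA, giving V_DS = V_DD − I_D R_D = 8.62 − 8.21 × 1.45 = -3.29 V.
But -3.29 V < V_ov = 1.95 V, so the device is actually in triode.
In triode I_D = k_n[V_ov V_DS − ½ V_DS²] and I_D = (V_DD − V_DS)/R_D. Equating: 3.13 V_DS² − 13.21 V_DS + 8.62 = 0, giving V_DS = 0.806 V (the root below V_ov).
I_D = (8.62 − 0.806) / 1.45 = 5.39 mA.

I_D = 5.39 mA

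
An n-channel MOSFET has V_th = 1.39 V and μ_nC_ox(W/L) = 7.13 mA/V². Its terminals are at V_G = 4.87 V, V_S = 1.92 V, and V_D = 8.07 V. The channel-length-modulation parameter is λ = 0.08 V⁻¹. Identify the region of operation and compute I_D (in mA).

Saturation; I_D = 12.9 mA

V_GS = V_G − V_S = 4.87 − 1.92 = 2.95 V; V_DS = V_D − V_S = 8.07 − 1.92 = 6.15 V.
V_ov = V_GS − V_th = 2.95 − 1.39 = 1.56 V.
Since V_DS = 6.15 V ≥ V_ov = 1.56 V, the device is in saturation.
I_D = ½ k_n V_ov² (1 + λ V_DS) = 0.5 × 7.13 × 1.56² × (1 + 0.08 × 6.15) = 12.9 mA.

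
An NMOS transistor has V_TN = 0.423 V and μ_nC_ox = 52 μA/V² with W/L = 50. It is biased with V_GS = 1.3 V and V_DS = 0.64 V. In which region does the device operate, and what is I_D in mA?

Triode; I_D = 0.927 mA

k_n = μ_nC_ox · (W/L) = 2.6 mA/V².
V_ov = V_GS − V_TN = 1.3 − 0.423 = 0.877 V.
Since V_DS = 0.64 V < V_ov = 0.877 V, the device is in the triode region.
I_D = k_n [V_ov · V_DS − ½ V_DS²] = 2.6 × [0.877 × 0.64 − 0.5 × 0.64²] = 0.927 mA.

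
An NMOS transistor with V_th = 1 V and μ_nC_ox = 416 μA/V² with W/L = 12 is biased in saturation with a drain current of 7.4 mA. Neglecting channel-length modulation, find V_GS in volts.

V_GS = 2.72 V

k_n = μ_nC_ox · (W/L) = 4.992 mA/V².
In saturation I_D = ½ k_n (V_GS − V_th)², so V_GS − V_th = √(2 I_D / k_n) = √(2 × 7.4 / 4.992) = 1.72 V.
V_GS = 1 + 1.72 = 2.72 V.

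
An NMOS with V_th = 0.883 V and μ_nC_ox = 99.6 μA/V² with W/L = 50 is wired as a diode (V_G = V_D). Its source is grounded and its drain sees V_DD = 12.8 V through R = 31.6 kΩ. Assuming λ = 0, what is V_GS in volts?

With gate tied to drain, V_GS = V_DS ≥ V_GS − V_th, so the device is in saturation.
k_n = μ_nC_ox · (W/L) = 4.98 mA/V².
KCL at the drain: ½ k_n (V_GS − V_th)² = (V_DD − V_GS)/R.
Let x = V_GS − 0.883. Then 78.7 x² + x − 11.92 = 0, giving x = 0.383 V (positive root), so V_GS = 1.27 V.
I_D = (V_DD − V_GS)/R = (12.8 − 1.27) / 31.6 = 0.365 mA.

V_GS = 1.27 V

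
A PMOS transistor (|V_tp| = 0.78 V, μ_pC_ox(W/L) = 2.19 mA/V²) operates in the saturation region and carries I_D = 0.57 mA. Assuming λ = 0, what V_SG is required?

V_SG = 1.50 V

In saturation I_D = ½ k_p (V_SG − |V_tp|)², so V_SG − |V_tp| = √(2 I_D / k_p) = √(2 × 0.57 / 2.19) = 0.721 V.
V_SG = 0.78 + 0.721 = 1.5 V.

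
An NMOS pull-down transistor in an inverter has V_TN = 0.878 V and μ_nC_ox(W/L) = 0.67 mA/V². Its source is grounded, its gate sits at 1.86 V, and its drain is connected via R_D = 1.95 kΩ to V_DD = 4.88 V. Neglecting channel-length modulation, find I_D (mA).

I_D = 0.323 mA

V_GS = V_G = 1.86 V, so V_ov = 1.86 − 0.878 = 0.982 V.
Assume saturation: I_D = ½ k_n V_ov² = 0.5 × 0.67 × 0.982² = 0.323 mA, giving V_DS = V_DD − I_D R_D = 4.88 − 0.323 × 1.95 = 4.25 V.
V_DS = 4.25 V ≥ V_ov = 0.982 V, confirming saturation.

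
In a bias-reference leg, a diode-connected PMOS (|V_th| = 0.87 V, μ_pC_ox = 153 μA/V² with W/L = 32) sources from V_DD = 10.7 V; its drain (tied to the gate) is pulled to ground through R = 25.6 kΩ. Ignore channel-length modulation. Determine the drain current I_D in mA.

With gate tied to drain, V_SG = V_SD ≥ V_SG − |V_th|, so the device is in saturation.
k_p = μ_pC_ox · (W/L) = 4.896 mA/V².
KCL at the drain: ½ k_p (V_SG − |V_th|)² = (V_DD − V_SG)/R.
Let x = V_SG − 0.87. Then 62.7 x² + x − 9.83 = 0, giving x = 0.388 V (positive root), so V_SG = 1.26 V.
I_D = (V_DD − V_SG)/R = (10.7 − 1.26) / 25.6 = 0.369 mA.

I_D = 0.369 mA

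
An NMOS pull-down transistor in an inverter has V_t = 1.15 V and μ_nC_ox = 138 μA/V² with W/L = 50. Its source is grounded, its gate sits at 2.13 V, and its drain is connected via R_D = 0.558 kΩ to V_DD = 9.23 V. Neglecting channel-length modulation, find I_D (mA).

I_D = 3.31 mA

V_GS = V_G = 2.13 V, so V_ov = 2.13 − 1.15 = 0.98 V.
k_n = μ_nC_ox · (W/L) = 6.9 mA/V².
Assume saturation: I_D = ½ k_n V_ov² = 0.5 × 6.9 × 0.98² = 3.31 mA, giving V_DS = V_DD − I_D R_D = 9.23 − 3.31 × 0.558 = 7.38 V.
V_DS = 7.38 V ≥ V_ov = 0.98 V, confirming saturation.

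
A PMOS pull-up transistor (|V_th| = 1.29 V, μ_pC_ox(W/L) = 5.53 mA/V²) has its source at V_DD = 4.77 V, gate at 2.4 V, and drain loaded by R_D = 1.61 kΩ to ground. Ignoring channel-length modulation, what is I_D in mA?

V_SG = V_DD − V_G = 4.77 − 2.4 = 2.37 V, so V_ov = 2.37 − 1.29 = 1.08 V.
Assume saturation: I_D = ½ k_p V_ov² = 0.5 × 5.53 × 1.08² = 3.23 mA, giving V_SD = V_DD − I_D R_D = 4.77 − 3.23 × 1.61 = -0.422 V.
But -0.422 V < V_ov = 1.08 V, so the device is actually in triode.
In triode I_D = k_p[V_ov V_SD − ½ V_SD²] and I_D = (V_DD − V_SD)/R_D. Equating: 4.45 V_SD² − 10.62 V_SD + 4.77 = 0, giving V_SD = 0.601 V (the root below V_ov).
I_D = (4.77 − 0.601) / 1.61 = 2.59 mA.

I_D = 2.59 mA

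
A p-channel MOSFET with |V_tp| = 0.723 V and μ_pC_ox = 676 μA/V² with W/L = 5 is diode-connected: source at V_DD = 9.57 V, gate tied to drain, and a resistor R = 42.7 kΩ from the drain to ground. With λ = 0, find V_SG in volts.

With gate tied to drain, V_SG = V_SD ≥ V_SG − |V_tp|, so the device is in saturation.
k_p = μ_pC_ox · (W/L) = 3.38 mA/V².
KCL at the drain: ½ k_p (V_SG − |V_tp|)² = (V_DD − V_SG)/R.
Let x = V_SG − 0.723. Then 72.2 x² + x − 8.847 = 0, giving x = 0.343 V (positive root), so V_SG = 1.07 V.
I_D = (V_DD − V_SG)/R = (9.57 − 1.07) / 42.7 = 0.199 mA.

V_SG = 1.07 V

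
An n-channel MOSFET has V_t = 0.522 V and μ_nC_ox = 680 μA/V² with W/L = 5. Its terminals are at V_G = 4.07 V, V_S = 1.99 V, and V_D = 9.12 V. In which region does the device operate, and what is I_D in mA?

V_GS = V_G − V_S = 4.07 − 1.99 = 2.08 V; V_DS = V_D − V_S = 9.12 − 1.99 = 7.13 V.
k_n = μ_nC_ox · (W/L) = 3.4 mA/V².
V_ov = V_GS − V_t = 2.08 − 0.522 = 1.56 V.
Since V_DS = 7.13 V ≥ V_ov = 1.56 V, the device is in saturation.
I_D = ½ k_n V_ov² = 0.5 × 3.4 × 1.56² = 4.13 mA.

Saturation; I_D = 4.13 mA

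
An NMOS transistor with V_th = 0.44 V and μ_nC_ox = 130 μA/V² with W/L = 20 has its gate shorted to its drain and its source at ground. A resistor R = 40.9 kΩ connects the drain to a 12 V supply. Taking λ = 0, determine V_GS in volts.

V_GS = 0.897 V

With gate tied to drain, V_GS = V_DS ≥ V_GS − V_th, so the device is in saturation.
k_n = μ_nC_ox · (W/L) = 2.6 mA/V².
KCL at the drain: ½ k_n (V_GS − V_th)² = (V_DD − V_GS)/R.
Let x = V_GS − 0.44. Then 53.2 x² + x − 11.56 = 0, giving x = 0.457 V (positive root), so V_GS = 0.897 V.
I_D = (V_DD − V_GS)/R = (12 − 0.897) / 40.9 = 0.271 mA.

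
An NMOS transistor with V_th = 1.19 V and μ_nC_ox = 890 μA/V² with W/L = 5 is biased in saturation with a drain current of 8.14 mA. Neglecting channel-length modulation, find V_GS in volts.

k_n = μ_nC_ox · (W/L) = 4.45 mA/V².
In saturation I_D = ½ k_n (V_GS − V_th)², so V_GS − V_th = √(2 I_D / k_n) = √(2 × 8.14 / 4.45) = 1.91 V.
V_GS = 1.19 + 1.91 = 3.1 V.

V_GS = 3.10 V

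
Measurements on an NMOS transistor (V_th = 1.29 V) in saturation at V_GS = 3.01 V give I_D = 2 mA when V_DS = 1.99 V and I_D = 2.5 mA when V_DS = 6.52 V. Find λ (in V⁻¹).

With V_GS fixed, I_D ∝ (1 + λ V_DS) in saturation, so I_D2/I_D1 = (1 + λ V_DS2)/(1 + λ V_DS1).
2.5/2 = 1.25 = (1 + 6.52 λ)/(1 + 1.99 λ).
Solving: λ (I_D1 V_DS2 − I_D2 V_DS1) = I_D2 − I_D1, so λ = (2.5 − 2) / (2 × 6.52 − 2.5 × 1.99) = 0.5 / 8.06 = 0.062 V⁻¹.

λ = 0.0620 V⁻¹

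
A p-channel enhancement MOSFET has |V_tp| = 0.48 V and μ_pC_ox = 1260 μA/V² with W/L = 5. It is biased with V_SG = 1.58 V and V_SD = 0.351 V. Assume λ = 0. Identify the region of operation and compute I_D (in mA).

k_p = μ_pC_ox · (W/L) = 6.3 mA/V².
V_ov = V_SG − |V_tp| = 1.58 − 0.48 = 1.1 V.
Since V_SD = 0.351 V < V_ov = 1.1 V, the device is in the triode region.
I_D = k_p [V_ov · V_SD − ½ V_SD²] = 6.3 × [1.1 × 0.351 − 0.5 × 0.351²] = 2.04 mA.

Triode; I_D = 2.04 mA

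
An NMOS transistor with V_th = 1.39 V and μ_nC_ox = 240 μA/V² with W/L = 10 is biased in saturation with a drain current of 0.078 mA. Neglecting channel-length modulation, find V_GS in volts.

V_GS = 1.64 V

k_n = μ_nC_ox · (W/L) = 2.4 mA/V².
In saturation I_D = ½ k_n (V_GS − V_th)², so V_GS − V_th = √(2 I_D / k_n) = √(2 × 0.078 / 2.4) = 0.255 V.
V_GS = 1.39 + 0.255 = 1.64 V.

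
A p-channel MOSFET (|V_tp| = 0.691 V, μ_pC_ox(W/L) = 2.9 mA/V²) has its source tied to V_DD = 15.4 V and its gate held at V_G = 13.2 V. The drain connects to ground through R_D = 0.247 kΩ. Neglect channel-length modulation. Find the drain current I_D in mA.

I_D = 3.30 mA

V_SG = V_DD − V_G = 15.4 − 13.2 = 2.2 V, so V_ov = 2.2 − 0.691 = 1.51 V.
Assume saturation: I_D = ½ k_p V_ov² = 0.5 × 2.9 × 1.51² = 3.3 mA, giving V_SD = V_DD − I_D R_D = 15.4 − 3.3 × 0.247 = 14.6 V.
V_SD = 14.6 V ≥ V_ov = 1.51 V, confirming saturation.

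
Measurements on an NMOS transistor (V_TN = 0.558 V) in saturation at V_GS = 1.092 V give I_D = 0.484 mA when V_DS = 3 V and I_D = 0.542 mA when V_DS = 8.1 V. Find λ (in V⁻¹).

With V_GS fixed, I_D ∝ (1 + λ V_DS) in saturation, so I_D2/I_D1 = (1 + λ V_DS2)/(1 + λ V_DS1).
0.542/0.484 = 1.12 = (1 + 8.1 λ)/(1 + 3 λ).
Solving: λ (I_D1 V_DS2 − I_D2 V_DS1) = I_D2 − I_D1, so λ = (0.542 − 0.484) / (0.484 × 8.1 − 0.542 × 3) = 0.058 / 2.29 = 0.0253 V⁻¹.

λ = 0.0253 V⁻¹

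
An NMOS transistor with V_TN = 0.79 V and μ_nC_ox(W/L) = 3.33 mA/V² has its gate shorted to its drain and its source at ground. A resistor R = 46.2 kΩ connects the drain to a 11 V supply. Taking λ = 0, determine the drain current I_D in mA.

With gate tied to drain, V_GS = V_DS ≥ V_GS − V_TN, so the device is in saturation.
KCL at the drain: ½ k_n (V_GS − V_TN)² = (V_DD − V_GS)/R.
Let x = V_GS − 0.79. Then 76.9 x² + x − 10.21 = 0, giving x = 0.358 V (positive root), so V_GS = 1.15 V.
I_D = (V_DD − V_GS)/R = (11 − 1.15) / 46.2 = 0.213 mA.

I_D = 0.213 mA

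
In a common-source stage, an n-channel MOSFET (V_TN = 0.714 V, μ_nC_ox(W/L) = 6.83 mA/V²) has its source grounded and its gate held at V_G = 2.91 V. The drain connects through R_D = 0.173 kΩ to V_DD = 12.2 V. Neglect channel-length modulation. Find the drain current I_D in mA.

I_D = 16.5 mA

V_GS = V_G = 2.91 V, so V_ov = 2.91 − 0.714 = 2.2 V.
Assume saturation: I_D = ½ k_n V_ov² = 0.5 × 6.83 × 2.2² = 16.5 mA, giving V_DS = V_DD − I_D R_D = 12.2 − 16.5 × 0.173 = 9.35 V.
V_DS = 9.35 V ≥ V_ov = 2.2 V, confirming saturation.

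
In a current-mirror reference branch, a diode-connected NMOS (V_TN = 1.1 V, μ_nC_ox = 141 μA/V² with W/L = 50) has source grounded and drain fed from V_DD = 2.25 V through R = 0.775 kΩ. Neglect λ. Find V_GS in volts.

V_GS = 1.59 V

With gate tied to drain, V_GS = V_DS ≥ V_GS − V_TN, so the device is in saturation.
k_n = μ_nC_ox · (W/L) = 7.05 mA/V².
KCL at the drain: ½ k_n (V_GS − V_TN)² = (V_DD − V_GS)/R.
Let x = V_GS − 1.1. Then 2.73 x² + x − 1.15 = 0, giving x = 0.491 V (positive root), so V_GS = 1.59 V.
I_D = (V_DD − V_GS)/R = (2.25 − 1.59) / 0.775 = 0.85 mA.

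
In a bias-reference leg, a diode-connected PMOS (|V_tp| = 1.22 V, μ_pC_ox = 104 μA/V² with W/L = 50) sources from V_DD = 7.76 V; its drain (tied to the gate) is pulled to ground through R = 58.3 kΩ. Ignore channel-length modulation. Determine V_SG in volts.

V_SG = 1.42 V

With gate tied to drain, V_SG = V_SD ≥ V_SG − |V_tp|, so the device is in saturation.
k_p = μ_pC_ox · (W/L) = 5.2 mA/V².
KCL at the drain: ½ k_p (V_SG − |V_tp|)² = (V_DD − V_SG)/R.
Let x = V_SG − 1.22. Then 152 x² + x − 6.54 = 0, giving x = 0.204 V (positive root), so V_SG = 1.42 V.
I_D = (V_DD − V_SG)/R = (7.76 − 1.42) / 58.3 = 0.109 mA.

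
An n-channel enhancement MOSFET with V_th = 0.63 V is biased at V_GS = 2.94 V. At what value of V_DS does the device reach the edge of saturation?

V_DS,sat = 2.31 V

The boundary between triode and saturation is V_DS = V_GS − V_th = V_ov.
V_ov = 2.94 − 0.63 = 2.31 V.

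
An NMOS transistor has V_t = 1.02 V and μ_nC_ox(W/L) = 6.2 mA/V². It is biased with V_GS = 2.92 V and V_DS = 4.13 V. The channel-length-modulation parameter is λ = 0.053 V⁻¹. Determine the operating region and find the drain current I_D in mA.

Saturation; I_D = 13.6 mA

V_ov = V_GS − V_t = 2.92 − 1.02 = 1.9 V.
Since V_DS = 4.13 V ≥ V_ov = 1.9 V, the device is in saturation.
I_D = ½ k_n V_ov² (1 + λ V_DS) = 0.5 × 6.2 × 1.9² × (1 + 0.053 × 4.13) = 13.6 mA.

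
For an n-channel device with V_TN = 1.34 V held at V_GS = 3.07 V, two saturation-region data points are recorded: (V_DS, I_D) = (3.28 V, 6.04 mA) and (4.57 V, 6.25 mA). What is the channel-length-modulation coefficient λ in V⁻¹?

With V_GS fixed, I_D ∝ (1 + λ V_DS) in saturation, so I_D2/I_D1 = (1 + λ V_DS2)/(1 + λ V_DS1).
6.25/6.04 = 1.035 = (1 + 4.57 λ)/(1 + 3.28 λ).
Solving: λ (I_D1 V_DS2 − I_D2 V_DS1) = I_D2 − I_D1, so λ = (6.25 − 6.04) / (6.04 × 4.57 − 6.25 × 3.28) = 0.21 / 7.1 = 0.0296 V⁻¹.

λ = 0.0296 V⁻¹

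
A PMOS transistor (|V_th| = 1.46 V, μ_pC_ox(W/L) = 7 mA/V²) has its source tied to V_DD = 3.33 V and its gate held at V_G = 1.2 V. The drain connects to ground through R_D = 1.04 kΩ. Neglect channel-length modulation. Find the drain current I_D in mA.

I_D = 1.57 mA

V_SG = V_DD − V_G = 3.33 − 1.2 = 2.13 V, so V_ov = 2.13 − 1.46 = 0.67 V.
Assume saturation: I_D = ½ k_p V_ov² = 0.5 × 7 × 0.67² = 1.57 mA, giving V_SD = V_DD − I_D R_D = 3.33 − 1.57 × 1.04 = 1.7 V.
V_SD = 1.7 V ≥ V_ov = 0.67 V, confirming saturation.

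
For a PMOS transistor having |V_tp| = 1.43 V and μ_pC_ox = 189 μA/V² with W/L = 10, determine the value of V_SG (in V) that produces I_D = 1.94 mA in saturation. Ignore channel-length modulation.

k_p = μ_pC_ox · (W/L) = 1.89 mA/V².
In saturation I_D = ½ k_p (V_SG − |V_tp|)², so V_SG − |V_tp| = √(2 I_D / k_p) = √(2 × 1.94 / 1.89) = 1.43 V.
V_SG = 1.43 + 1.43 = 2.86 V.

V_SG = 2.86 V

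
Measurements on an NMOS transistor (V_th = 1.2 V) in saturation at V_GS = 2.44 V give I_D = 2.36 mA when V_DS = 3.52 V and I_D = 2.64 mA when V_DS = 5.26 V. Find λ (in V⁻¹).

λ = 0.0897 V⁻¹

With V_GS fixed, I_D ∝ (1 + λ V_DS) in saturation, so I_D2/I_D1 = (1 + λ V_DS2)/(1 + λ V_DS1).
2.64/2.36 = 1.119 = (1 + 5.26 λ)/(1 + 3.52 λ).
Solving: λ (I_D1 V_DS2 − I_D2 V_DS1) = I_D2 − I_D1, so λ = (2.64 − 2.36) / (2.36 × 5.26 − 2.64 × 3.52) = 0.28 / 3.12 = 0.0897 V⁻¹.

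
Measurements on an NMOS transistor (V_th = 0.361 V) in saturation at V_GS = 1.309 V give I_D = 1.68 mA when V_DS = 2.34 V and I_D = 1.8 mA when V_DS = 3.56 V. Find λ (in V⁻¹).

λ = 0.0678 V⁻¹

With V_GS fixed, I_D ∝ (1 + λ V_DS) in saturation, so I_D2/I_D1 = (1 + λ V_DS2)/(1 + λ V_DS1).
1.8/1.68 = 1.071 = (1 + 3.56 λ)/(1 + 2.34 λ).
Solving: λ (I_D1 V_DS2 − I_D2 V_DS1) = I_D2 − I_D1, so λ = (1.8 − 1.68) / (1.68 × 3.56 − 1.8 × 2.34) = 0.12 / 1.77 = 0.0678 V⁻¹.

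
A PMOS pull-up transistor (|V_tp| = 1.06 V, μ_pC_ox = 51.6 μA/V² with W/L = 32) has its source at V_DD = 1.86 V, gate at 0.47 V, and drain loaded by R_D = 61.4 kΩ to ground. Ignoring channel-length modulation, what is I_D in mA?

I_D = 0.0293 mA

V_SG = V_DD − V_G = 1.86 − 0.47 = 1.39 V, so V_ov = 1.39 − 1.06 = 0.33 V.
k_p = μ_pC_ox · (W/L) = 1.651 mA/V².
Assume saturation: I_D = ½ k_p V_ov² = 0.5 × 1.651 × 0.33² = 0.0899 mA, giving V_SD = V_DD − I_D R_D = 1.86 − 0.0899 × 61.4 = -3.66 V.
But -3.66 V < V_ov = 0.33 V, so the device is actually in triode.
In triode I_D = k_p[V_ov V_SD − ½ V_SD²] and I_D = (V_DD − V_SD)/R_D. Equating: 50.7 V_SD² − 34.46 V_SD + 1.86 = 0, giving V_SD = 0.0591 V (the root below V_ov).
I_D = (1.86 − 0.0591) / 61.4 = 0.0293 mA.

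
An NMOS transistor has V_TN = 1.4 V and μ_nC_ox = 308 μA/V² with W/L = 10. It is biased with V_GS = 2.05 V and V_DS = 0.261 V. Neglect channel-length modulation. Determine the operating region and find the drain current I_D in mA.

Triode; I_D = 0.418 mA

k_n = μ_nC_ox · (W/L) = 3.08 mA/V².
V_ov = V_GS − V_TN = 2.05 − 1.4 = 0.65 V.
Since V_DS = 0.261 V < V_ov = 0.65 V, the device is in the triode region.
I_D = k_n [V_ov · V_DS − ½ V_DS²] = 3.08 × [0.65 × 0.261 − 0.5 × 0.261²] = 0.418 mA.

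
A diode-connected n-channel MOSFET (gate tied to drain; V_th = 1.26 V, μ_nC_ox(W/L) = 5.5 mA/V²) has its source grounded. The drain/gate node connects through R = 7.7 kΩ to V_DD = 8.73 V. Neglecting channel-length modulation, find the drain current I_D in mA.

I_D = 0.896 mA

With gate tied to drain, V_GS = V_DS ≥ V_GS − V_th, so the device is in saturation.
KCL at the drain: ½ k_n (V_GS − V_th)² = (V_DD − V_GS)/R.
Let x = V_GS − 1.26. Then 21.2 x² + x − 7.47 = 0, giving x = 0.571 V (positive root), so V_GS = 1.83 V.
I_D = (V_DD − V_GS)/R = (8.73 − 1.83) / 7.7 = 0.896 mA.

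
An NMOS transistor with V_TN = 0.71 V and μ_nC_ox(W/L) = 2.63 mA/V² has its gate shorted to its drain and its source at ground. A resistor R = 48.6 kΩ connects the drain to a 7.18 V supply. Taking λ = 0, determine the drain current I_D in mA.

I_D = 0.127 mA

With gate tied to drain, V_GS = V_DS ≥ V_GS − V_TN, so the device is in saturation.
KCL at the drain: ½ k_n (V_GS − V_TN)² = (V_DD − V_GS)/R.
Let x = V_GS − 0.71. Then 63.9 x² + x − 6.47 = 0, giving x = 0.31 V (positive root), so V_GS = 1.02 V.
I_D = (V_DD − V_GS)/R = (7.18 − 1.02) / 48.6 = 0.127 mA.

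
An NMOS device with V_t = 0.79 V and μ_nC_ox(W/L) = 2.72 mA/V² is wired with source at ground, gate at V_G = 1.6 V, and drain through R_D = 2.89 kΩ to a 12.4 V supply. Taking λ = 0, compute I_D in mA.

I_D = 0.892 mA

V_GS = V_G = 1.6 V, so V_ov = 1.6 − 0.79 = 0.81 V.
Assume saturation: I_D = ½ k_n V_ov² = 0.5 × 2.72 × 0.81² = 0.892 mA, giving V_DS = V_DD − I_D R_D = 12.4 − 0.892 × 2.89 = 9.82 V.
V_DS = 9.82 V ≥ V_ov = 0.81 V, confirming saturation.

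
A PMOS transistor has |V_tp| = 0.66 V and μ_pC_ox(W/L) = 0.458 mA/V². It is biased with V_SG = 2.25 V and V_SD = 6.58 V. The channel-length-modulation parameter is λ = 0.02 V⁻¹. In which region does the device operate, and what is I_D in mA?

Saturation; I_D = 0.655 mA

V_ov = V_SG − |V_tp| = 2.25 − 0.66 = 1.59 V.
Since V_SD = 6.58 V ≥ V_ov = 1.59 V, the device is in saturation.
I_D = ½ k_p V_ov² (1 + λ V_SD) = 0.5 × 0.458 × 1.59² × (1 + 0.02 × 6.58) = 0.655 mA.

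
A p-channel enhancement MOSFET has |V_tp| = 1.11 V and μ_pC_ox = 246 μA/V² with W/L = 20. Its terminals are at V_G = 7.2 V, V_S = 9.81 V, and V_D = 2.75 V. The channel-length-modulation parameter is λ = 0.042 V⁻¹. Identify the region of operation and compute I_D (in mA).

Saturation; I_D = 7.18 mA

V_SG = V_S − V_G = 9.81 − 7.2 = 2.61 V; V_SD = V_S − V_D = 9.81 − 2.75 = 7.06 V.
k_p = μ_pC_ox · (W/L) = 4.92 mA/V².
V_ov = V_SG − |V_tp| = 2.61 − 1.11 = 1.5 V.
Since V_SD = 7.06 V ≥ V_ov = 1.5 V, the device is in saturation.
I_D = ½ k_p V_ov² (1 + λ V_SD) = 0.5 × 4.92 × 1.5² × (1 + 0.042 × 7.06) = 7.18 mA.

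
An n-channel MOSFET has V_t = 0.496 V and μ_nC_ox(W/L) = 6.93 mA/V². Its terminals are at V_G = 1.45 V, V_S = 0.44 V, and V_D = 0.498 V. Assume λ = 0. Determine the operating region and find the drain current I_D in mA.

V_GS = V_G − V_S = 1.45 − 0.44 = 1.01 V; V_DS = V_D − V_S = 0.498 − 0.44 = 0.058 V.
V_ov = V_GS − V_t = 1.01 − 0.496 = 0.514 V.
Since V_DS = 0.058 V < V_ov = 0.514 V, the device is in the triode region.
I_D = k_n [V_ov · V_DS − ½ V_DS²] = 6.93 × [0.514 × 0.058 − 0.5 × 0.058²] = 0.195 mA.

Triode; I_D = 0.195 mA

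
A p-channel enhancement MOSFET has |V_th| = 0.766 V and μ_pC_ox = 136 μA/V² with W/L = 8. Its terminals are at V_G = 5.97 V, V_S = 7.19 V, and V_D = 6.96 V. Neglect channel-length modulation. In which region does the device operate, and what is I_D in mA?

Triode; I_D = 0.0848 mA

V_SG = V_S − V_G = 7.19 − 5.97 = 1.22 V; V_SD = V_S − V_D = 7.19 − 6.96 = 0.23 V.
k_p = μ_pC_ox · (W/L) = 1.088 mA/V².
V_ov = V_SG − |V_th| = 1.22 − 0.766 = 0.454 V.
Since V_SD = 0.23 V < V_ov = 0.454 V, the device is in the triode region.
I_D = k_p [V_ov · V_SD − ½ V_SD²] = 1.088 × [0.454 × 0.23 − 0.5 × 0.23²] = 0.0848 mA.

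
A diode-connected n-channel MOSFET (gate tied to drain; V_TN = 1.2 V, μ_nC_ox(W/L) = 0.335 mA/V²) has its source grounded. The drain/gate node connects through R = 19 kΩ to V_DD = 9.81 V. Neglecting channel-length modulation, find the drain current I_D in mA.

With gate tied to drain, V_GS = V_DS ≥ V_GS − V_TN, so the device is in saturation.
KCL at the drain: ½ k_n (V_GS − V_TN)² = (V_DD − V_GS)/R.
Let x = V_GS − 1.2. Then 3.18 x² + x − 8.61 = 0, giving x = 1.5 V (positive root), so V_GS = 2.7 V.
I_D = (V_DD − V_GS)/R = (9.81 − 2.7) / 19 = 0.374 mA.

I_D = 0.374 mA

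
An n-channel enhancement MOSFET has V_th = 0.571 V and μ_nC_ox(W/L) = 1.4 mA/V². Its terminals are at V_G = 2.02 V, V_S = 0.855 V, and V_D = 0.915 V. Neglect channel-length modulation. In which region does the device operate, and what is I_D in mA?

Triode; I_D = 0.0474 mA

V_GS = V_G − V_S = 2.02 − 0.855 = 1.17 V; V_DS = V_D − V_S = 0.915 − 0.855 = 0.06 V.
V_ov = V_GS − V_th = 1.17 − 0.571 = 0.594 V.
Since V_DS = 0.06 V < V_ov = 0.594 V, the device is in the triode region.
I_D = k_n [V_ov · V_DS − ½ V_DS²] = 1.4 × [0.594 × 0.06 − 0.5 × 0.06²] = 0.0474 mA.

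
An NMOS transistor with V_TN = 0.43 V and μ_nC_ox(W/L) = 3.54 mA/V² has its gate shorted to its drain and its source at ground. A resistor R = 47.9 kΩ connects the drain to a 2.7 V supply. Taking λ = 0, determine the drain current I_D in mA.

With gate tied to drain, V_GS = V_DS ≥ V_GS − V_TN, so the device is in saturation.
KCL at the drain: ½ k_n (V_GS − V_TN)² = (V_DD − V_GS)/R.
Let x = V_GS − 0.43. Then 84.8 x² + x − 2.27 = 0, giving x = 0.158 V (positive root), so V_GS = 0.588 V.
I_D = (V_DD − V_GS)/R = (2.7 − 0.588) / 47.9 = 0.0441 mA.

I_D = 0.0441 mA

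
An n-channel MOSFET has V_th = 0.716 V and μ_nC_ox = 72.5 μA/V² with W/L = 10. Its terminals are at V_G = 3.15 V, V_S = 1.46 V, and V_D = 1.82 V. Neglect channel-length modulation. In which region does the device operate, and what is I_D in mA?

Triode; I_D = 0.207 mA

V_GS = V_G − V_S = 3.15 − 1.46 = 1.69 V; V_DS = V_D − V_S = 1.82 − 1.46 = 0.36 V.
k_n = μ_nC_ox · (W/L) = 0.725 mA/V².
V_ov = V_GS − V_th = 1.69 − 0.716 = 0.974 V.
Since V_DS = 0.36 V < V_ov = 0.974 V, the device is in the triode region.
I_D = k_n [V_ov · V_DS − ½ V_DS²] = 0.725 × [0.974 × 0.36 − 0.5 × 0.36²] = 0.207 mA.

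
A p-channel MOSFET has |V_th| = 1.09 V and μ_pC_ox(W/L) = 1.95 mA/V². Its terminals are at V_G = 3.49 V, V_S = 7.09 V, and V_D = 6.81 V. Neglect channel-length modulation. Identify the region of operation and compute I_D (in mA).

V_SG = V_S − V_G = 7.09 − 3.49 = 3.6 V; V_SD = V_S − V_D = 7.09 − 6.81 = 0.28 V.
V_ov = V_SG − |V_th| = 3.6 − 1.09 = 2.51 V.
Since V_SD = 0.28 V < V_ov = 2.51 V, the device is in the triode region.
I_D = k_p [V_ov · V_SD − ½ V_SD²] = 1.95 × [2.51 × 0.28 − 0.5 × 0.28²] = 1.29 mA.

Triode; I_D = 1.29 mA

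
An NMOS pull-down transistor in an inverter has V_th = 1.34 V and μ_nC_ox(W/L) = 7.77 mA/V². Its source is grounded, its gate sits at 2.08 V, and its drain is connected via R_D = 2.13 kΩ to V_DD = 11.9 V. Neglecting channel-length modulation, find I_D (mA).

I_D = 2.13 mA

V_GS = V_G = 2.08 V, so V_ov = 2.08 − 1.34 = 0.74 V.
Assume saturation: I_D = ½ k_n V_ov² = 0.5 × 7.77 × 0.74² = 2.13 mA, giving V_DS = V_DD − I_D R_D = 11.9 − 2.13 × 2.13 = 7.37 V.
V_DS = 7.37 V ≥ V_ov = 0.74 V, confirming saturation.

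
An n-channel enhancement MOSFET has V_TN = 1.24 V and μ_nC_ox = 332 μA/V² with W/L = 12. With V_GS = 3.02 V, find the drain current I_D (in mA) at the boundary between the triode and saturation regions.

At the boundary V_DS = V_ov = V_GS − V_TN = 3.02 − 1.24 = 1.78 V.
k_n = μ_nC_ox · (W/L) = 3.984 mA/V².
I_D = ½ k_n V_ov² = 0.5 × 3.984 × 1.78² = 6.31 mA.

I_D = 6.31 mA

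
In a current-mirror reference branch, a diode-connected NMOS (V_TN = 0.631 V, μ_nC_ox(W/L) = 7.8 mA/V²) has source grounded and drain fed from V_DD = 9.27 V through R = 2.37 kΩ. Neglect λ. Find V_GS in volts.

With gate tied to drain, V_GS = V_DS ≥ V_GS − V_TN, so the device is in saturation.
KCL at the drain: ½ k_n (V_GS − V_TN)² = (V_DD − V_GS)/R.
Let x = V_GS − 0.631. Then 9.24 x² + x − 8.639 = 0, giving x = 0.914 V (positive root), so V_GS = 1.55 V.
I_D = (V_DD − V_GS)/R = (9.27 − 1.55) / 2.37 = 3.26 mA.

V_GS = 1.55 V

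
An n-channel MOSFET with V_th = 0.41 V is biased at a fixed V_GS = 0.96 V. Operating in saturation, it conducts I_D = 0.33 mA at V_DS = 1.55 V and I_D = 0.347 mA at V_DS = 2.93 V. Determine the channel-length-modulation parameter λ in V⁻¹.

With V_GS fixed, I_D ∝ (1 + λ V_DS) in saturation, so I_D2/I_D1 = (1 + λ V_DS2)/(1 + λ V_DS1).
0.347/0.33 = 1.052 = (1 + 2.93 λ)/(1 + 1.55 λ).
Solving: λ (I_D1 V_DS2 − I_D2 V_DS1) = I_D2 − I_D1, so λ = (0.347 − 0.33) / (0.33 × 2.93 − 0.347 × 1.55) = 0.017 / 0.429 = 0.0396 V⁻¹.

λ = 0.0396 V⁻¹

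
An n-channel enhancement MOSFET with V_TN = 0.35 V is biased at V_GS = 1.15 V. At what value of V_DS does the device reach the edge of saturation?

V_DS,sat = 0.800 V

The boundary between triode and saturation is V_DS = V_GS − V_TN = V_ov.
V_ov = 1.15 − 0.35 = 0.8 V.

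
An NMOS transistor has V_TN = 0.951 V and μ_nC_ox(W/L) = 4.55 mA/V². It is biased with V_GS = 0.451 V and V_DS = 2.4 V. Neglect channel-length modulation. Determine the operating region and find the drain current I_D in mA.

Cutoff; I_D = 0 mA

V_GS = 0.451 V < V_TN = 0.951 V, so the transistor is in cutoff.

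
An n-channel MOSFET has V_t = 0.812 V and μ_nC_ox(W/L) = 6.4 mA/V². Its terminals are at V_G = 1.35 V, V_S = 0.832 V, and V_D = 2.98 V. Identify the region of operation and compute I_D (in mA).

V_GS = V_G − V_S = 1.35 − 0.832 = 0.518 V; V_DS = V_D − V_S = 2.98 − 0.832 = 2.15 V.
V_GS = 0.518 V < V_t = 0.812 V, so the transistor is in cutoff.

Cutoff; I_D = 0 mA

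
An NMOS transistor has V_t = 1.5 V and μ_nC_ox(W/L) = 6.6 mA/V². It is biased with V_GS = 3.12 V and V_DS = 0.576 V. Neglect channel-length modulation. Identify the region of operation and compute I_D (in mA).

V_ov = V_GS − V_t = 3.12 − 1.5 = 1.62 V.
Since V_DS = 0.576 V < V_ov = 1.62 V, the device is in the triode region.
I_D = k_n [V_ov · V_DS − ½ V_DS²] = 6.6 × [1.62 × 0.576 − 0.5 × 0.576²] = 5.06 mA.

Triode; I_D = 5.06 mA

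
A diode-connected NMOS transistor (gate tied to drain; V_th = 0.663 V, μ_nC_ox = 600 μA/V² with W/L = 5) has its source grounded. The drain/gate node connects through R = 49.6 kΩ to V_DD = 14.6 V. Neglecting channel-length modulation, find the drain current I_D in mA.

With gate tied to drain, V_GS = V_DS ≥ V_GS − V_th, so the device is in saturation.
k_n = μ_nC_ox · (W/L) = 3 mA/V².
KCL at the drain: ½ k_n (V_GS − V_th)² = (V_DD − V_GS)/R.
Let x = V_GS − 0.663. Then 74.4 x² + x − 13.94 = 0, giving x = 0.426 V (positive root), so V_GS = 1.09 V.
I_D = (V_DD − V_GS)/R = (14.6 − 1.09) / 49.6 = 0.272 mA.

I_D = 0.272 mA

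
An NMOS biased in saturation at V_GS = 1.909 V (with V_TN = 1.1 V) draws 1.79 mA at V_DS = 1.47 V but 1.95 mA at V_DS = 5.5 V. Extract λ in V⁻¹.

With V_GS fixed, I_D ∝ (1 + λ V_DS) in saturation, so I_D2/I_D1 = (1 + λ V_DS2)/(1 + λ V_DS1).
1.95/1.79 = 1.089 = (1 + 5.5 λ)/(1 + 1.47 λ).
Solving: λ (I_D1 V_DS2 − I_D2 V_DS1) = I_D2 − I_D1, so λ = (1.95 − 1.79) / (1.79 × 5.5 − 1.95 × 1.47) = 0.16 / 6.98 = 0.0229 V⁻¹.

λ = 0.0229 V⁻¹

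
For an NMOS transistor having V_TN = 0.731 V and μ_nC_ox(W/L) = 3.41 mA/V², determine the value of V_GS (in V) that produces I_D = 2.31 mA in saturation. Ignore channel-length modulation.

V_GS = 1.89 V

In saturation I_D = ½ k_n (V_GS − V_TN)², so V_GS − V_TN = √(2 I_D / k_n) = √(2 × 2.31 / 3.41) = 1.16 V.
V_GS = 0.731 + 1.16 = 1.89 V.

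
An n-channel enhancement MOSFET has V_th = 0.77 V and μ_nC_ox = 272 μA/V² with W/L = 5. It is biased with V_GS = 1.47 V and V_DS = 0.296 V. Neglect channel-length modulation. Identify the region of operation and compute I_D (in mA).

Triode; I_D = 0.222 mA

k_n = μ_nC_ox · (W/L) = 1.36 mA/V².
V_ov = V_GS − V_th = 1.47 − 0.77 = 0.7 V.
Since V_DS = 0.296 V < V_ov = 0.7 V, the device is in the triode region.
I_D = k_n [V_ov · V_DS − ½ V_DS²] = 1.36 × [0.7 × 0.296 − 0.5 × 0.296²] = 0.222 mA.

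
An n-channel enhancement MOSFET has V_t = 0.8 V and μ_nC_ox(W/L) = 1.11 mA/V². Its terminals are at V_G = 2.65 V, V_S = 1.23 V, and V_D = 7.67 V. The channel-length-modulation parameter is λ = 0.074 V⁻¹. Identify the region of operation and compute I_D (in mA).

Saturation; I_D = 0.315 mA

V_GS = V_G − V_S = 2.65 − 1.23 = 1.42 V; V_DS = V_D − V_S = 7.67 − 1.23 = 6.44 V.
V_ov = V_GS − V_t = 1.42 − 0.8 = 0.62 V.
Since V_DS = 6.44 V ≥ V_ov = 0.62 V, the device is in saturation.
I_D = ½ k_n V_ov² (1 + λ V_DS) = 0.5 × 1.11 × 0.62² × (1 + 0.074 × 6.44) = 0.315 mA.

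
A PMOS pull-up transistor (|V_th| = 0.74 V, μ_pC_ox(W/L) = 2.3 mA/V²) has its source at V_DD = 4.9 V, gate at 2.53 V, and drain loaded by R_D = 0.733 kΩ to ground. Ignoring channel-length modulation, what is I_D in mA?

I_D = 3.06 mA

V_SG = V_DD − V_G = 4.9 − 2.53 = 2.37 V, so V_ov = 2.37 − 0.74 = 1.63 V.
Assume saturation: I_D = ½ k_p V_ov² = 0.5 × 2.3 × 1.63² = 3.06 mA, giving V_SD = V_DD − I_D R_D = 4.9 − 3.06 × 0.733 = 2.66 V.
V_SD = 2.66 V ≥ V_ov = 1.63 V, confirming saturation.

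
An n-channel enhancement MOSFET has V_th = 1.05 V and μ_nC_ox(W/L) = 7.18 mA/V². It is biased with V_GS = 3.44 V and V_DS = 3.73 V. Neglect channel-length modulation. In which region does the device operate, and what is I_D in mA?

Saturation; I_D = 20.5 mA

V_ov = V_GS − V_th = 3.44 − 1.05 = 2.39 V.
Since V_DS = 3.73 V ≥ V_ov = 2.39 V, the device is in saturation.
I_D = ½ k_n V_ov² = 0.5 × 7.18 × 2.39² = 20.5 mA.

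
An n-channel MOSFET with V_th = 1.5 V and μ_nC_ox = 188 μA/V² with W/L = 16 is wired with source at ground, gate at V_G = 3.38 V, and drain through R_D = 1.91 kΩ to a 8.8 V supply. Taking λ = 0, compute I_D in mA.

I_D = 4.09 mA

V_GS = V_G = 3.38 V, so V_ov = 3.38 − 1.5 = 1.88 V.
k_n = μ_nC_ox · (W/L) = 3.008 mA/V².
Assume saturation: I_D = ½ k_n V_ov² = 0.5 × 3.008 × 1.88² = 5.32 mA, giving V_DS = V_DD − I_D R_D = 8.8 − 5.32 × 1.91 = -1.35 V.
But -1.35 V < V_ov = 1.88 V, so the device is actually in triode.
In triode I_D = k_n[V_ov V_DS − ½ V_DS²] and I_D = (V_DD − V_DS)/R_D. Equating: 2.87 V_DS² − 11.8 V_DS + 8.8 = 0, giving V_DS = 0.979 V (the root below V_ov).
I_D = (8.8 − 0.979) / 1.91 = 4.09 mA.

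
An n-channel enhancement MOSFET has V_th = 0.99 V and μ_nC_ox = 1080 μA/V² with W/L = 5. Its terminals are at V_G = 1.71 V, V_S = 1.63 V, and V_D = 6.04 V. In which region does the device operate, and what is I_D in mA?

V_GS = V_G − V_S = 1.71 − 1.63 = 0.08 V; V_DS = V_D − V_S = 6.04 − 1.63 = 4.41 V.
V_GS = 0.08 V < V_th = 0.99 V, so the transistor is in cutoff.

Cutoff; I_D = 0 mA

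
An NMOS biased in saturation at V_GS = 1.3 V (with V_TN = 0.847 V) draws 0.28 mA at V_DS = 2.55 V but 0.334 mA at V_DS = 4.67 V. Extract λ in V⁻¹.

With V_GS fixed, I_D ∝ (1 + λ V_DS) in saturation, so I_D2/I_D1 = (1 + λ V_DS2)/(1 + λ V_DS1).
0.334/0.28 = 1.193 = (1 + 4.67 λ)/(1 + 2.55 λ).
Solving: λ (I_D1 V_DS2 − I_D2 V_DS1) = I_D2 − I_D1, so λ = (0.334 − 0.28) / (0.28 × 4.67 − 0.334 × 2.55) = 0.054 / 0.456 = 0.118 V⁻¹.

λ = 0.118 V⁻¹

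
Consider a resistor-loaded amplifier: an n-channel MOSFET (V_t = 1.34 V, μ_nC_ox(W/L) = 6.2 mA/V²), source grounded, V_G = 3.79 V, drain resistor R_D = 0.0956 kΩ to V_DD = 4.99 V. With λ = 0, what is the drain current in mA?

V_GS = V_G = 3.79 V, so V_ov = 3.79 − 1.34 = 2.45 V.
Assume saturation: I_D = ½ k_n V_ov² = 0.5 × 6.2 × 2.45² = 18.6 mA, giving V_DS = V_DD − I_D R_D = 4.99 − 18.6 × 0.0956 = 3.21 V.
V_DS = 3.21 V ≥ V_ov = 2.45 V, confirming saturation.

I_D = 18.6 mA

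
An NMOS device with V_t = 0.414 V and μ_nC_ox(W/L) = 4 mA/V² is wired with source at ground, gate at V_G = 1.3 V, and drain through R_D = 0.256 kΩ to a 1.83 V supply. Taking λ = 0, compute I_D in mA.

V_GS = V_G = 1.3 V, so V_ov = 1.3 − 0.414 = 0.886 V.
Assume saturation: I_D = ½ k_n V_ov² = 0.5 × 4 × 0.886² = 1.57 mA, giving V_DS = V_DD − I_D R_D = 1.83 − 1.57 × 0.256 = 1.43 V.
V_DS = 1.43 V ≥ V_ov = 0.886 V, confirming saturation.

I_D = 1.57 mA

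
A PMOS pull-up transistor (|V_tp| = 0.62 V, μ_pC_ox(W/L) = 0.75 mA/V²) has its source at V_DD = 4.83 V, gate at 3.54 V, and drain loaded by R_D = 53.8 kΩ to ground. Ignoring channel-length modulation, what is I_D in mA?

V_SG = V_DD − V_G = 4.83 − 3.54 = 1.29 V, so V_ov = 1.29 − 0.62 = 0.67 V.
Assume saturation: I_D = ½ k_p V_ov² = 0.5 × 0.75 × 0.67² = 0.168 mA, giving V_SD = V_DD − I_D R_D = 4.83 − 0.168 × 53.8 = -4.23 V.
But -4.23 V < V_ov = 0.67 V, so the device is actually in triode.
In triode I_D = k_p[V_ov V_SD − ½ V_SD²] and I_D = (V_DD − V_SD)/R_D. Equating: 20.2 V_SD² − 28.03 V_SD + 4.83 = 0, giving V_SD = 0.202 V (the root below V_ov).
I_D = (4.83 − 0.202) / 53.8 = 0.086 mA.

I_D = 0.0860 mA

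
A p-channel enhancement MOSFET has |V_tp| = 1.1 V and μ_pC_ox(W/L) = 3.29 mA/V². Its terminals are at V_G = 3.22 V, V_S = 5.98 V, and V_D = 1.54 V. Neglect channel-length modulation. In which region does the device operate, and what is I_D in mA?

V_SG = V_S − V_G = 5.98 − 3.22 = 2.76 V; V_SD = V_S − V_D = 5.98 − 1.54 = 4.44 V.
V_ov = V_SG − |V_tp| = 2.76 − 1.1 = 1.66 V.
Since V_SD = 4.44 V ≥ V_ov = 1.66 V, the device is in saturation.
I_D = ½ k_p V_ov² = 0.5 × 3.29 × 1.66² = 4.53 mA.

Saturation; I_D = 4.53 mA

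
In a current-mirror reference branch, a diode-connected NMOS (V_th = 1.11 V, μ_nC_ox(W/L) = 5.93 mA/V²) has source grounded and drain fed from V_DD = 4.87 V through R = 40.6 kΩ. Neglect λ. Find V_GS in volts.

With gate tied to drain, V_GS = V_DS ≥ V_GS − V_th, so the device is in saturation.
KCL at the drain: ½ k_n (V_GS − V_th)² = (V_DD − V_GS)/R.
Let x = V_GS − 1.11. Then 120 x² + x − 3.76 = 0, giving x = 0.173 V (positive root), so V_GS = 1.28 V.
I_D = (V_DD − V_GS)/R = (4.87 − 1.28) / 40.6 = 0.0884 mA.

V_GS = 1.28 V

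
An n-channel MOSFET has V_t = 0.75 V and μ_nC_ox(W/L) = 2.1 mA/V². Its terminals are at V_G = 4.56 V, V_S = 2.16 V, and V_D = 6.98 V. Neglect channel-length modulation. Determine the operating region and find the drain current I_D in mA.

V_GS = V_G − V_S = 4.56 − 2.16 = 2.4 V; V_DS = V_D − V_S = 6.98 − 2.16 = 4.82 V.
V_ov = V_GS − V_t = 2.4 − 0.75 = 1.65 V.
Since V_DS = 4.82 V ≥ V_ov = 1.65 V, the device is in saturation.
I_D = ½ k_n V_ov² = 0.5 × 2.1 × 1.65² = 2.86 mA.

Saturation; I_D = 2.86 mA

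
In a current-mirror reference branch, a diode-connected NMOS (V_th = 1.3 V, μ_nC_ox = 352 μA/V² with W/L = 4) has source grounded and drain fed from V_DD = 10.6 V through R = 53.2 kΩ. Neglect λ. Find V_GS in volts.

With gate tied to drain, V_GS = V_DS ≥ V_GS − V_th, so the device is in saturation.
k_n = μ_nC_ox · (W/L) = 1.408 mA/V².
KCL at the drain: ½ k_n (V_GS − V_th)² = (V_DD − V_GS)/R.
Let x = V_GS − 1.3. Then 37.5 x² + x − 9.3 = 0, giving x = 0.485 V (positive root), so V_GS = 1.79 V.
I_D = (V_DD − V_GS)/R = (10.6 − 1.79) / 53.2 = 0.166 mA.

V_GS = 1.79 V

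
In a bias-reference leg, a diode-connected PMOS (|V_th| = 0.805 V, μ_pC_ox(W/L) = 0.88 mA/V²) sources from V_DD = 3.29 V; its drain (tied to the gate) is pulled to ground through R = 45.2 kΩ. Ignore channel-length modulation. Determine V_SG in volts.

With gate tied to drain, V_SG = V_SD ≥ V_SG − |V_th|, so the device is in saturation.
KCL at the drain: ½ k_p (V_SG − |V_th|)² = (V_DD − V_SG)/R.
Let x = V_SG − 0.805. Then 19.9 x² + x − 2.485 = 0, giving x = 0.329 V (positive root), so V_SG = 1.13 V.
I_D = (V_DD − V_SG)/R = (3.29 − 1.13) / 45.2 = 0.0477 mA.

V_SG = 1.13 V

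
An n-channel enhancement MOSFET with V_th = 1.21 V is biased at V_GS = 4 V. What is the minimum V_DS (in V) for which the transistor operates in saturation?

V_DS,sat = 2.79 V

The boundary between triode and saturation is V_DS = V_GS − V_th = V_ov.
V_ov = 4 − 1.21 = 2.79 V.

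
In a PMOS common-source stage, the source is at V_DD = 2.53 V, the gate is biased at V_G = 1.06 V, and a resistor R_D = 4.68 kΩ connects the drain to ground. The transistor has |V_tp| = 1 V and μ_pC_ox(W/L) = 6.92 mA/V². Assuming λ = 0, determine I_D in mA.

I_D = 0.499 mA

V_SG = V_DD − V_G = 2.53 − 1.06 = 1.47 V, so V_ov = 1.47 − 1 = 0.47 V.
Assume saturation: I_D = ½ k_p V_ov² = 0.5 × 6.92 × 0.47² = 0.764 mA, giving V_SD = V_DD − I_D R_D = 2.53 − 0.764 × 4.68 = -1.05 V.
But -1.05 V < V_ov = 0.47 V, so the device is actually in triode.
In triode I_D = k_p[V_ov V_SD − ½ V_SD²] and I_D = (V_DD − V_SD)/R_D. Equating: 16.2 V_SD² − 16.22 V_SD + 2.53 = 0, giving V_SD = 0.193 V (the root below V_ov).
I_D = (2.53 − 0.193) / 4.68 = 0.499 mA.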